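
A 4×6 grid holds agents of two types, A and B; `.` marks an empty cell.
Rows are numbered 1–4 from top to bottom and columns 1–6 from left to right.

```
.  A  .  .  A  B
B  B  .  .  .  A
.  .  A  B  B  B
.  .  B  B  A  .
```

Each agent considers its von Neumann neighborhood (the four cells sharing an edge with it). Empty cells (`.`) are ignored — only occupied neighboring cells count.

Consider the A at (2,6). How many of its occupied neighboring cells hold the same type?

Occupied neighbors of (2,6): (1,6)=B, (3,6)=B.
Same type (A): 0 of 2.

0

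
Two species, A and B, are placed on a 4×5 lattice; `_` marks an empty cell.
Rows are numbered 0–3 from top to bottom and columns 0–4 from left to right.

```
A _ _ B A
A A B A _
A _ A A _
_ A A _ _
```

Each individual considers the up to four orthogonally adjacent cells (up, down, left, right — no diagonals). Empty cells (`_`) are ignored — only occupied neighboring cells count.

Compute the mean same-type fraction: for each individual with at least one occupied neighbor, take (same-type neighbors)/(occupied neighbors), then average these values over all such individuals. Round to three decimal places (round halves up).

Row 0: (0,0)A 1/1 · (0,3)B 0/2 · (0,4)A 0/1
Row 1: (1,0)A 3/3 · (1,1)A 1/2 · (1,2)B 0/3 · (1,3)A 1/3
Row 2: (2,0)A 1/1 · (2,2)A 2/3 · (2,3)A 2/2
Row 3: (3,1)A 1/1 · (3,2)A 2/2
Sum over 12 individuals: 1/1 + 0/2 + 0/1 + 3/3 + 1/2 + 0/3 + 1/3 + 1/1 + 2/3 + 2/2 + 1/1 + 2/2 = 15/2; mean = 15/2 ÷ 12 = 5/8 = 0.625 → 0.625.

0.625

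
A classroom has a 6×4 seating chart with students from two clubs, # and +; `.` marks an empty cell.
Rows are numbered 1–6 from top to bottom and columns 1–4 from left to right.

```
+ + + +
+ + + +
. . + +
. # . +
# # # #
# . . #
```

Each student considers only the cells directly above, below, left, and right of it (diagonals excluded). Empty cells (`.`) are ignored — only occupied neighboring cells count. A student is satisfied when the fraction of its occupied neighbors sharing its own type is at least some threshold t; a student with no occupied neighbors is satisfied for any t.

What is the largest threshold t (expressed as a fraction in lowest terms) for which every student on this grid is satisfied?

1/2

(1,1)+ 2/2
(1,2)+ 3/3
(1,3)+ 3/3
(1,4)+ 2/2
(2,1)+ 2/2
(2,2)+ 3/3
(2,3)+ 4/4
(2,4)+ 3/3
(3,3)+ 2/2
(3,4)+ 3/3
(4,2)# 1/1
(4,4)+ 1/2
(5,1)# 2/2
(5,2)# 3/3
(5,3)# 2/2
(5,4)# 2/3
(6,1)# 1/1
(6,4)# 1/1
The smallest same-type fraction is 1/2 at (4,4), which reduces to 1/2. Any threshold above that leaves this student unsatisfied.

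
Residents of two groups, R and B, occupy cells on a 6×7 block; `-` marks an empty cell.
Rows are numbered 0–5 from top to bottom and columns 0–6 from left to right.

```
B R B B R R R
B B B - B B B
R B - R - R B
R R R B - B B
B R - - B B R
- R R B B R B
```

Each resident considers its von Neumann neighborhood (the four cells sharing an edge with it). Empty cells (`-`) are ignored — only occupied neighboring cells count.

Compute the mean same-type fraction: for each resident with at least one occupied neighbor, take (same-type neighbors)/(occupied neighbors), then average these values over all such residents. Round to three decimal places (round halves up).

Row 0: (0,0)B 1/2 · (0,1)R 0/3 · (0,2)B 2/3 · (0,3)B 1/2 · (0,4)R 1/3 · (0,5)R 2/3 · (0,6)R 1/2
Row 1: (1,0)B 2/3 · (1,1)B 3/4 · (1,2)B 2/2 · (1,4)B 1/2 · (1,5)B 2/4 · (1,6)B 2/3
Row 2: (2,0)R 1/3 · (2,1)B 1/3 · (2,3)R 0/1 · (2,5)R 0/3 · (2,6)B 2/3
Row 3: (3,0)R 2/3 · (3,1)R 3/4 · (3,2)R 1/2 · (3,3)B 0/2 · (3,5)B 2/3 · (3,6)B 2/3
Row 4: (4,0)B 0/2 · (4,1)R 2/3 · (4,4)B 2/2 · (4,5)B 2/4 · (4,6)R 0/3
Row 5: (5,1)R 2/2 · (5,2)R 1/2 · (5,3)B 1/2 · (5,4)B 2/3 · (5,5)R 0/3 · (5,6)B 0/2
Sum over 35 residents: 1/2 + 0/3 + 2/3 + 1/2 + 1/3 + 2/3 + 1/2 + 2/3 + 3/4 + 2/2 + 1/2 + 2/4 + 2/3 + 1/3 + 1/3 + 0/1 + 0/3 + 2/3 + 2/3 + 3/4 + 1/2 + 0/2 + 2/3 + 2/3 + 0/2 + 2/3 + 2/2 + 2/4 + 0/3 + 2/2 + 1/2 + 1/2 + 2/3 + 0/3 + 0/2 = 50/3; mean = 50/3 ÷ 35 = 10/21 = 0.476190… → 0.476.

0.476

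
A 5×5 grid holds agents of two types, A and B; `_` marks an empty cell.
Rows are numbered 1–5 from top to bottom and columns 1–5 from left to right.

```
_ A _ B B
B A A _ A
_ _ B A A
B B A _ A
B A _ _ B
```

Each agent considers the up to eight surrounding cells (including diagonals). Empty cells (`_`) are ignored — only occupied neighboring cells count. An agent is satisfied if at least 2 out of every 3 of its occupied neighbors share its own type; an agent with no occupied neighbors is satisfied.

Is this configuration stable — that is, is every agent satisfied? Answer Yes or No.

Row 1: (1,2)A 2/3 ok · (1,4)B 1/3 unhappy · (1,5)B 1/2 unhappy
Row 2: (2,1)B 0/2 unhappy · (2,2)A 2/4 unhappy · (2,3)A 3/5 unhappy · (2,5)A 2/4 unhappy
Row 3: (3,3)B 1/5 unhappy · (3,4)A 5/6 ok · (3,5)A 3/3 ok
Row 4: (4,1)B 2/3 ok · (4,2)B 3/5 unhappy · (4,3)A 2/4 unhappy · (4,5)A 2/3 ok
Row 5: (5,1)B 2/3 ok · (5,2)A 1/4 unhappy · (5,5)B 0/1 unhappy
For instance (1,4) has only 1/3 same-type neighbors, below 2/3.

No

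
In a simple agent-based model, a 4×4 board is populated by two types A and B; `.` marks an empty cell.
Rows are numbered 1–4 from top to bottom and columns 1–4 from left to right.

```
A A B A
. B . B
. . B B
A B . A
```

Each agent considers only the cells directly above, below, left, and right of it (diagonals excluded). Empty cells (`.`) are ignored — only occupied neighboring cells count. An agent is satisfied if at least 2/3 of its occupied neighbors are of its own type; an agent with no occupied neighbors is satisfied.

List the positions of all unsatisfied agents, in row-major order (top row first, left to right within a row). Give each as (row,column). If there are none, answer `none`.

(1,1)A 1/1 ✓
(1,2)A 1/3 ✗
(1,3)B 0/2 ✗
(1,4)A 0/2 ✗
(2,2)B 0/1 ✗
(2,4)B 1/2 ✗
(3,3)B 1/1 ✓
(3,4)B 2/3 ✓
(4,1)A 0/1 ✗
(4,2)B 0/1 ✗
(4,4)A 0/1 ✗

(1,2), (1,3), (1,4), (2,2), (2,4), (4,1), (4,2), (4,4)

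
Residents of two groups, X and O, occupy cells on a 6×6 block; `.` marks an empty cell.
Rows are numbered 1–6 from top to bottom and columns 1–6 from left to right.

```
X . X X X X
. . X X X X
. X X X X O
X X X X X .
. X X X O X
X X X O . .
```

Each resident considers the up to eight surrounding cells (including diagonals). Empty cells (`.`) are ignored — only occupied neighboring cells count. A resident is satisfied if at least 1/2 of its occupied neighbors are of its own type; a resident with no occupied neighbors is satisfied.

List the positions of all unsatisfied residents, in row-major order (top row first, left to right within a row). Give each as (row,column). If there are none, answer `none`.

(3,6), (5,5), (6,4)

(1,1)X 0/0 ok
(1,3)X 3/3 ok
(1,4)X 5/5 ok
(1,5)X 5/5 ok
(1,6)X 3/3 ok
(2,3)X 6/6 ok
(2,4)X 8/8 ok
(2,5)X 7/8 ok
(2,6)X 4/5 ok
(3,2)X 5/5 ok
(3,3)X 7/7 ok
(3,4)X 8/8 ok
(3,5)X 6/7 ok
(3,6)O 0/4 unhappy
(4,1)X 3/3 ok
(4,2)X 6/6 ok
(4,3)X 8/8 ok
(4,4)X 7/8 ok
(4,5)X 5/7 ok
(5,2)X 7/7 ok
(5,3)X 7/8 ok
(5,4)X 5/7 ok
(5,5)O 1/5 unhappy
(5,6)X 1/2 ok
(6,1)X 2/2 ok
(6,2)X 4/4 ok
(6,3)X 4/5 ok
(6,4)O 1/4 unhappy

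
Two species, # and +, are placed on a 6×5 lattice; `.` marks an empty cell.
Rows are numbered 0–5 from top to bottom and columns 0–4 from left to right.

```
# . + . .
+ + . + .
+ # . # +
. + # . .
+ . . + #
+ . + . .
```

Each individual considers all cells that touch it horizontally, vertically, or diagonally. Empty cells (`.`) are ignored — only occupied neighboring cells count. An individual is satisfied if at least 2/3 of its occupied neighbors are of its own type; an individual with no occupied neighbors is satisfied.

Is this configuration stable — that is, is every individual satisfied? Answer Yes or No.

Row 0: (0,0)# 0/2 ✗ · (0,2)+ 2/2 ✓
Row 1: (1,0)+ 2/4 ✗ · (1,1)+ 3/5 ✗ · (1,3)+ 2/3 ✓
Row 2: (2,0)+ 3/4 ✓ · (2,1)# 1/5 ✗ · (2,3)# 1/3 ✗ · (2,4)+ 1/2 ✗
Row 3: (3,1)+ 2/4 ✗ · (3,2)# 2/4 ✗
Row 4: (4,0)+ 2/2 ✓ · (4,3)+ 1/3 ✗ · (4,4)# 0/1 ✗
Row 5: (5,0)+ 1/1 ✓ · (5,2)+ 1/1 ✓
For instance (0,0) has only 0/2 same-type neighbors, below 2/3.

No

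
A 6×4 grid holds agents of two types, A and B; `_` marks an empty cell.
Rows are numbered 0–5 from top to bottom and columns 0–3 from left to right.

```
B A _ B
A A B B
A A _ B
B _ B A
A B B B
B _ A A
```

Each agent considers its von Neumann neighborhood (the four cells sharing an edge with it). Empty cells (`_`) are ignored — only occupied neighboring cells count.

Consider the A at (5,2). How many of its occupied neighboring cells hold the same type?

1

Occupied neighbors of (5,2): (4,2)=B, (5,3)=A.
Same type (A): 1 of 2.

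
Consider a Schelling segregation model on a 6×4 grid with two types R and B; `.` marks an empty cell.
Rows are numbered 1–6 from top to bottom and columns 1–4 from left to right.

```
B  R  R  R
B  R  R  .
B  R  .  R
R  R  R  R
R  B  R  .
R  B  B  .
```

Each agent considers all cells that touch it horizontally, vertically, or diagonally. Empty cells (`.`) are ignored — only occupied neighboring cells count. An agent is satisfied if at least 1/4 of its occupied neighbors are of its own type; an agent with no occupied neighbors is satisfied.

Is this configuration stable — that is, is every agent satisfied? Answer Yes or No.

No

(1,1)B 1/3 ok
(1,2)R 3/5 ok
(1,3)R 4/4 ok
(1,4)R 2/2 ok
(2,1)B 2/5 ok
(2,2)R 4/7 ok
(2,3)R 6/6 ok
(3,1)B 1/5 unhappy
(3,2)R 5/7 ok
(3,4)R 3/3 ok
(4,1)R 3/5 ok
(4,2)R 5/7 ok
(4,3)R 5/6 ok
(4,4)R 3/3 ok
(5,1)R 3/5 ok
(5,2)B 2/8 ok
(5,3)R 3/6 ok
(6,1)R 1/3 ok
(6,2)B 2/5 ok
(6,3)B 2/3 ok
For instance (3,1) has only 1/5 same-type neighbors, below 1/4.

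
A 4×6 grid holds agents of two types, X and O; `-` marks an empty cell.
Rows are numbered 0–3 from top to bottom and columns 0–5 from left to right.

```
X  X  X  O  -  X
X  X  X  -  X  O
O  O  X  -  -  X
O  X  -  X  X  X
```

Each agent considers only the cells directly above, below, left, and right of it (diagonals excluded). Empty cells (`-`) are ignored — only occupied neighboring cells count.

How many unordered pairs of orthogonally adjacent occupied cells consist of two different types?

9

Scan each occupied cell's neighbors to the right and below so each pair is counted once.
From row 0: 2 unlike of 7 pairs (running 2/7).
From row 1: 4 unlike of 7 pairs (running 6/14).
From row 2: 2 unlike of 5 pairs (running 8/19).
From row 3: 1 unlike of 3 pairs (running 9/22).
Total adjacent occupied pairs: 22; unlike-type pairs: 9.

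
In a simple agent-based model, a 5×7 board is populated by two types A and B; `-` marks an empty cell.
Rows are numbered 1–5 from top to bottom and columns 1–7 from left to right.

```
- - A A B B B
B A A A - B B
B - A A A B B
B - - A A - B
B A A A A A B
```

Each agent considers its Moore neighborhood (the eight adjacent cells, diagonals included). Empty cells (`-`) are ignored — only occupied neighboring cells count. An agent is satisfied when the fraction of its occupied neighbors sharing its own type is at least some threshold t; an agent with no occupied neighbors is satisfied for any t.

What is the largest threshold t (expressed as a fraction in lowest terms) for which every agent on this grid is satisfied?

Row 1: (1,3)A 4/4 · (1,4)A 3/4 · (1,5)B 2/4 · (1,6)B 4/4 · (1,7)B 3/3
Row 2: (2,1)B 1/2 · (2,2)A 3/5 · (2,3)A 6/6 · (2,4)A 6/7 · (2,6)B 6/7 · (2,7)B 5/5
Row 3: (3,1)B 2/3 · (3,3)A 5/5 · (3,4)A 6/6 · (3,5)A 4/6 · (3,6)B 4/6 · (3,7)B 4/4
Row 4: (4,1)B 2/3 · (4,4)A 7/7 · (4,5)A 6/7 · (4,7)B 3/4
Row 5: (5,1)B 1/2 · (5,2)A 1/3 · (5,3)A 3/3 · (5,4)A 4/4 · (5,5)A 4/4 · (5,6)A 2/4 · (5,7)B 1/2
The smallest same-type fraction is 1/3 at (5,2), which reduces to 1/3. Any threshold above that leaves this agent unsatisfied.

1/3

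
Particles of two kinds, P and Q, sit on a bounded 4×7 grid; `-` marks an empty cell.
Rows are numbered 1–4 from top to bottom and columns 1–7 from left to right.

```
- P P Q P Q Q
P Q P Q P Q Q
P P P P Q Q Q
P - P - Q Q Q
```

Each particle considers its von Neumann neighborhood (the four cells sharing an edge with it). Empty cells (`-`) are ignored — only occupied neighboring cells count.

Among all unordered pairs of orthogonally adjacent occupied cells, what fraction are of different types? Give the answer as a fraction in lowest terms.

Scan each occupied cell's neighbors to the right and below so each pair is counted once.
From row 1: 4 unlike of 11 pairs (running 4/11).
From row 2: 8 unlike of 13 pairs (running 12/24).
From row 3: 1 unlike of 11 pairs (running 13/35).
From row 4: 0 unlike of 2 pairs (running 13/37).
Total adjacent occupied pairs: 37; unlike-type pairs: 13.
13/37 is already in lowest terms.

13/37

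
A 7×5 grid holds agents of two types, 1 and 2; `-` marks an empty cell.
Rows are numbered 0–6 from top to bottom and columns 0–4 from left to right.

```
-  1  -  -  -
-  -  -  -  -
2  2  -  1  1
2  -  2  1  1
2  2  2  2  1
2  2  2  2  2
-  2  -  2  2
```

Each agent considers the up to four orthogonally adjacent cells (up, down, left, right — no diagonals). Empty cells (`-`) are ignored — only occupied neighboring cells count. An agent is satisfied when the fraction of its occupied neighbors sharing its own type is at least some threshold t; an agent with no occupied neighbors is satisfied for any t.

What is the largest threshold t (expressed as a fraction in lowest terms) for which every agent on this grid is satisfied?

1/3

Row 0: (0,1)1 — no occupied neighbors
Row 2: (2,0)2 2/2 · (2,1)2 1/1 · (2,3)1 2/2 · (2,4)1 2/2
Row 3: (3,0)2 2/2 · (3,2)2 1/2 · (3,3)1 2/4 · (3,4)1 3/3
Row 4: (4,0)2 3/3 · (4,1)2 3/3 · (4,2)2 4/4 · (4,3)2 2/4 · (4,4)1 1/3
Row 5: (5,0)2 2/2 · (5,1)2 4/4 · (5,2)2 3/3 · (5,3)2 4/4 · (5,4)2 2/3
Row 6: (6,1)2 1/1 · (6,3)2 2/2 · (6,4)2 2/2
The smallest same-type fraction is 1/3 at (4,4), which reduces to 1/3. Any threshold above that leaves this agent unsatisfied.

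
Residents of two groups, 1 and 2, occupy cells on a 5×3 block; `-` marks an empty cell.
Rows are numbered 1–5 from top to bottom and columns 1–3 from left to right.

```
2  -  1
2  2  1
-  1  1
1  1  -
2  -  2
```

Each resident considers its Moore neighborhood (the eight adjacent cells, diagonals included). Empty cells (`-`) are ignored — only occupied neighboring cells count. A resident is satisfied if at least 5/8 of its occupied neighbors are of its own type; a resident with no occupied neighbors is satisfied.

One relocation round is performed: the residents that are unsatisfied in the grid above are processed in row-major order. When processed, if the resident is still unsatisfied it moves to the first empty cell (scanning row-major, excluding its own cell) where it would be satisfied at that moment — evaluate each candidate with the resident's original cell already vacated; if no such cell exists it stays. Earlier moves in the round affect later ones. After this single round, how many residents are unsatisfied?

2

Initially unsatisfied (in order): (1,3), (2,2), (4,2), (5,1), (5,3).
  (1,3) → (4,3).
  (2,2) → (1,2).
  (4,2): now satisfied by earlier moves; stays.
  (5,1): no empty cell satisfies it; stays.
  (5,3): no empty cell satisfies it; stays.
Resulting grid:
2 2 -
2 - 1
- 1 1
1 1 1
2 - 2
Unsatisfied now: (5,1), (5,3).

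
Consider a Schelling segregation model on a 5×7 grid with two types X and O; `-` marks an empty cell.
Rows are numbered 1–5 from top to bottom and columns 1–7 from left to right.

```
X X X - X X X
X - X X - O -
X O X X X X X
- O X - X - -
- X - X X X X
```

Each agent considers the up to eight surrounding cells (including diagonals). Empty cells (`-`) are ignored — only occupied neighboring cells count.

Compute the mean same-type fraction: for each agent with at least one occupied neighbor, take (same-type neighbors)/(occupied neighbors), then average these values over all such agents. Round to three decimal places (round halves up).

0.720

Row 1: (1,1)X 2/2 · (1,2)X 4/4 · (1,3)X 3/3 · (1,5)X 2/3 · (1,6)X 2/3 · (1,7)X 1/2
Row 2: (2,1)X 3/4 · (2,3)X 5/6 · (2,4)X 6/6 · (2,6)O 0/6
Row 3: (3,1)X 1/3 · (3,2)O 1/6 · (3,3)X 4/6 · (3,4)X 6/6 · (3,5)X 4/5 · (3,6)X 3/4 · (3,7)X 1/2
Row 4: (4,2)O 1/5 · (4,3)X 4/6 · (4,5)X 6/6
Row 5: (5,2)X 1/2 · (5,4)X 3/3 · (5,5)X 3/3 · (5,6)X 3/3 · (5,7)X 1/1
Sum over 25 agents: 2/2 + 4/4 + 3/3 + 2/3 + 2/3 + 1/2 + 3/4 + 5/6 + 6/6 + 0/6 + 1/3 + 1/6 + 4/6 + 6/6 + 4/5 + 3/4 + 1/2 + 1/5 + 4/6 + 6/6 + 1/2 + 3/3 + 3/3 + 3/3 + 1/1 = 18; mean = 18 ÷ 25 = 18/25 = 0.72 → 0.720.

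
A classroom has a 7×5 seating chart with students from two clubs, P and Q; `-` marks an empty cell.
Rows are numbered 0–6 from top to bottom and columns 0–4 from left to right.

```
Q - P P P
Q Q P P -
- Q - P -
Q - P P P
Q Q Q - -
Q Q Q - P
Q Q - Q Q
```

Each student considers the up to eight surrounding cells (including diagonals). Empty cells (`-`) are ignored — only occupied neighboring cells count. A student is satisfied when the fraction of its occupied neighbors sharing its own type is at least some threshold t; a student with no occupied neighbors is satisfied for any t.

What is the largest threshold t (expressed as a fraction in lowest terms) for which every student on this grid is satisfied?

0/1

Row 0: (0,0)Q 2/2 · (0,2)P 3/4 · (0,3)P 4/4 · (0,4)P 2/2
Row 1: (1,0)Q 3/3 · (1,1)Q 3/5 · (1,2)P 4/6 · (1,3)P 5/5
Row 2: (2,1)Q 3/5 · (2,3)P 5/5
Row 3: (3,0)Q 3/3 · (3,2)P 2/5 · (3,3)P 3/4 · (3,4)P 2/2
Row 4: (4,0)Q 4/4 · (4,1)Q 6/7 · (4,2)Q 3/5
Row 5: (5,0)Q 5/5 · (5,1)Q 7/7 · (5,2)Q 5/5 · (5,4)P 0/2
Row 6: (6,0)Q 3/3 · (6,1)Q 4/4 · (6,3)Q 2/3 · (6,4)Q 1/2
The smallest same-type fraction is 0/2 at (5,4), which reduces to 0/1. Any threshold above that leaves this student unsatisfied.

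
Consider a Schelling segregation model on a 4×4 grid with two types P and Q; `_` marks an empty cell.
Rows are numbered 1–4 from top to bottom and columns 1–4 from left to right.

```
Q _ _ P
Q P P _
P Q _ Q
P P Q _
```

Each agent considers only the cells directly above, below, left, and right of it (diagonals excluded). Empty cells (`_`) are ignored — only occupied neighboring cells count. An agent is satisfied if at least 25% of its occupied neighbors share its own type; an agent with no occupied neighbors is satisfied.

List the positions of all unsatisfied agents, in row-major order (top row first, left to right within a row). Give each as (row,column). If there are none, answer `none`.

(3,2), (4,3)

Row 1: (1,1)Q 1/1 ✓ · (1,4)P 0/0 ✓
Row 2: (2,1)Q 1/3 ✓ · (2,2)P 1/3 ✓ · (2,3)P 1/1 ✓
Row 3: (3,1)P 1/3 ✓ · (3,2)Q 0/3 ✗ · (3,4)Q 0/0 ✓
Row 4: (4,1)P 2/2 ✓ · (4,2)P 1/3 ✓ · (4,3)Q 0/1 ✗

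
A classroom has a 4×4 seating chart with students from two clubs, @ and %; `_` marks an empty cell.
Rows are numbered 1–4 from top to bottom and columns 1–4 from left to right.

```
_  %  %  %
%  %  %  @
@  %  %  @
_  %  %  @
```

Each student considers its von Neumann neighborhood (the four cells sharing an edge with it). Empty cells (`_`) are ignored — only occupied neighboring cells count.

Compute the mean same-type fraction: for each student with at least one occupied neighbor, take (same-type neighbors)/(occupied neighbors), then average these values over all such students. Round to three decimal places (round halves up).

0.673

Row 1: (1,2)% 2/2 · (1,3)% 3/3 · (1,4)% 1/2
Row 2: (2,1)% 1/2 · (2,2)% 4/4 · (2,3)% 3/4 · (2,4)@ 1/3
Row 3: (3,1)@ 0/2 · (3,2)% 3/4 · (3,3)% 3/4 · (3,4)@ 2/3
Row 4: (4,2)% 2/2 · (4,3)% 2/3 · (4,4)@ 1/2
Sum over 14 students: 2/2 + 3/3 + 1/2 + 1/2 + 4/4 + 3/4 + 1/3 + 0/2 + 3/4 + 3/4 + 2/3 + 2/2 + 2/3 + 1/2 = 113/12; mean = 113/12 ÷ 14 = 113/168 = 0.672619… → 0.673.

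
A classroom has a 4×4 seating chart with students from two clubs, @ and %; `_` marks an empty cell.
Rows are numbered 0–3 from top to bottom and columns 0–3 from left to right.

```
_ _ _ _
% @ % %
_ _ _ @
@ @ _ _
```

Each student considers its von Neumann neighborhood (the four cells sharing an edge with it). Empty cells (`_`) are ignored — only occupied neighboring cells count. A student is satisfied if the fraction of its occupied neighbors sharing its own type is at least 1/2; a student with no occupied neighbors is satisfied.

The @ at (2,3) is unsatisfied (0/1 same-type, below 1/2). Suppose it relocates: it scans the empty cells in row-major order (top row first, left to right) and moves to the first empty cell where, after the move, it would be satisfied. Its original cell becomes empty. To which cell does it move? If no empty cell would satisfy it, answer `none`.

(0,1)

Vacating (2,3). Empty cells in order:
  (0,0): 0/1 same-type → still unsatisfied.
  (0,1): 1/1 same-type → satisfied — stop here.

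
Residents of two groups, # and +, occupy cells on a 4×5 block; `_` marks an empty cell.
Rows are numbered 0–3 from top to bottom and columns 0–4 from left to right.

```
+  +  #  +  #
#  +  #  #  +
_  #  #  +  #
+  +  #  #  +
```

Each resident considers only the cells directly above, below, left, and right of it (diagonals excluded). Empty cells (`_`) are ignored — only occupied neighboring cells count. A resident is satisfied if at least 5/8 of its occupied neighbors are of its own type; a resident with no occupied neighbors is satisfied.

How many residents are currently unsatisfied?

(0,0)+ 1/2 ✗
(0,1)+ 2/3 ✓
(0,2)# 1/3 ✗
(0,3)+ 0/3 ✗
(0,4)# 0/2 ✗
(1,0)# 0/2 ✗
(1,1)+ 1/4 ✗
(1,2)# 3/4 ✓
(1,3)# 1/4 ✗
(1,4)+ 0/3 ✗
(2,1)# 1/3 ✗
(2,2)# 3/4 ✓
(2,3)+ 0/4 ✗
(2,4)# 0/3 ✗
(3,0)+ 1/1 ✓
(3,1)+ 1/3 ✗
(3,2)# 2/3 ✓
(3,3)# 1/3 ✗
(3,4)+ 0/2 ✗
Unsatisfied: (0,0), (0,2), (0,3), (0,4), (1,0), (1,1), (1,3), (1,4), (2,1), (2,3), (2,4), (3,1), (3,3), (3,4) — 14 in total.

14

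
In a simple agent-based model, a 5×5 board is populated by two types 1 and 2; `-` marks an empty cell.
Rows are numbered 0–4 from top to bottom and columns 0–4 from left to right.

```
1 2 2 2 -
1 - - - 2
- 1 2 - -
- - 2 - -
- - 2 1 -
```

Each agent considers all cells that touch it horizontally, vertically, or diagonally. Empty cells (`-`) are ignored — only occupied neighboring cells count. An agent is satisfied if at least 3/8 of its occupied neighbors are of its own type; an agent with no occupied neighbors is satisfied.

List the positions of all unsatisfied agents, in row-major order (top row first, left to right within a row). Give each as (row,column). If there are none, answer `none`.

(0,1), (2,1), (4,3)

Row 0: (0,0)1 1/2 satisfied · (0,1)2 1/3 not · (0,2)2 2/2 satisfied · (0,3)2 2/2 satisfied
Row 1: (1,0)1 2/3 satisfied · (1,4)2 1/1 satisfied
Row 2: (2,1)1 1/3 not · (2,2)2 1/2 satisfied
Row 3: (3,2)2 2/4 satisfied
Row 4: (4,2)2 1/2 satisfied · (4,3)1 0/2 not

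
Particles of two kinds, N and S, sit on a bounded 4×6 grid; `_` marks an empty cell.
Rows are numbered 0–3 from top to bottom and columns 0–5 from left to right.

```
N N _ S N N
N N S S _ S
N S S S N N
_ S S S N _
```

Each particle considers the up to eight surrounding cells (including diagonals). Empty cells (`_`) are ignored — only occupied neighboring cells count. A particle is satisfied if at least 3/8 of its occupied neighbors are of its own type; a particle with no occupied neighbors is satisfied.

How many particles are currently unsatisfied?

3

(0,0)N 3/3 satisfied
(0,1)N 3/4 satisfied
(0,3)S 2/3 satisfied
(0,4)N 1/4 not
(0,5)N 1/2 satisfied
(1,0)N 4/5 satisfied
(1,1)N 4/7 satisfied
(1,2)S 5/7 satisfied
(1,3)S 4/6 satisfied
(1,5)S 0/4 not
(2,0)N 2/4 satisfied
(2,1)S 4/7 satisfied
(2,2)S 7/8 satisfied
(2,3)S 5/7 satisfied
(2,4)N 2/6 not
(2,5)N 2/3 satisfied
(3,1)S 3/4 satisfied
(3,2)S 5/5 satisfied
(3,3)S 3/5 satisfied
(3,4)N 2/4 satisfied
Unsatisfied: (0,4), (1,5), (2,4) — 3 in total.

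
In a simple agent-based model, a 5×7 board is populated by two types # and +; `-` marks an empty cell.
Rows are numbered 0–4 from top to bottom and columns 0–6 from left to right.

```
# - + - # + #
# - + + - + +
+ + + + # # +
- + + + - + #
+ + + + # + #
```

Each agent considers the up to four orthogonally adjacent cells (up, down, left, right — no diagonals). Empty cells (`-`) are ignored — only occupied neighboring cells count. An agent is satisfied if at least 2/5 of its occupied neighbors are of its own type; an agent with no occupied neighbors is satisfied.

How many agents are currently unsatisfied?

Row 0: (0,0)# 1/1 satisfied · (0,2)+ 1/1 satisfied · (0,4)# 0/1 not · (0,5)+ 1/3 not · (0,6)# 0/2 not
Row 1: (1,0)# 1/2 satisfied · (1,2)+ 3/3 satisfied · (1,3)+ 2/2 satisfied · (1,5)+ 2/3 satisfied · (1,6)+ 2/3 satisfied
Row 2: (2,0)+ 1/2 satisfied · (2,1)+ 3/3 satisfied · (2,2)+ 4/4 satisfied · (2,3)+ 3/4 satisfied · (2,4)# 1/2 satisfied · (2,5)# 1/4 not · (2,6)+ 1/3 not
Row 3: (3,1)+ 3/3 satisfied · (3,2)+ 4/4 satisfied · (3,3)+ 3/3 satisfied · (3,5)+ 1/3 not · (3,6)# 1/3 not
Row 4: (4,0)+ 1/1 satisfied · (4,1)+ 3/3 satisfied · (4,2)+ 3/3 satisfied · (4,3)+ 2/3 satisfied · (4,4)# 0/2 not · (4,5)+ 1/3 not · (4,6)# 1/2 satisfied
Unsatisfied: (0,4), (0,5), (0,6), (2,5), (2,6), (3,5), (3,6), (4,4), (4,5) — 9 in total.

9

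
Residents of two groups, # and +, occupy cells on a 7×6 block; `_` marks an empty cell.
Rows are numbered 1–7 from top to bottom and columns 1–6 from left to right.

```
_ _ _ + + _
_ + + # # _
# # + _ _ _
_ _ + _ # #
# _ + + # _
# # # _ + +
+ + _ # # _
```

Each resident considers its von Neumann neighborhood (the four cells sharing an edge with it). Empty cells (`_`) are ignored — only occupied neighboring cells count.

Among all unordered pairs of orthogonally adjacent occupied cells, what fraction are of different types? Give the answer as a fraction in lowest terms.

Scan each occupied cell's neighbors to the right and below so each pair is counted once.
Row 1: +(1,4)–+(1,5)= +(1,4)–#(2,4)≠ +(1,5)–#(2,5)≠  → 2/3 unlike.
Row 2: +(2,2)–+(2,3)= +(2,2)–#(3,2)≠ +(2,3)–#(2,4)≠ +(2,3)–+(3,3)= #(2,4)–#(2,5)=  → 2/5 unlike.
Row 3: #(3,1)–#(3,2)= #(3,2)–+(3,3)≠ +(3,3)–+(4,3)=  → 1/3 unlike.
Row 4: +(4,3)–+(5,3)= #(4,5)–#(4,6)= #(4,5)–#(5,5)=  → 0/3 unlike.
Row 5: #(5,1)–#(6,1)= +(5,3)–+(5,4)= +(5,3)–#(6,3)≠ +(5,4)–#(5,5)≠ #(5,5)–+(6,5)≠  → 3/5 unlike.
Row 6: #(6,1)–#(6,2)= #(6,1)–+(7,1)≠ #(6,2)–#(6,3)= #(6,2)–+(7,2)≠ +(6,5)–+(6,6)= +(6,5)–#(7,5)≠  → 3/6 unlike.
Row 7: +(7,1)–+(7,2)= #(7,4)–#(7,5)=  → 0/2 unlike.
Total adjacent occupied pairs: 27; unlike-type pairs: 11.
11/27 is already in lowest terms.

11/27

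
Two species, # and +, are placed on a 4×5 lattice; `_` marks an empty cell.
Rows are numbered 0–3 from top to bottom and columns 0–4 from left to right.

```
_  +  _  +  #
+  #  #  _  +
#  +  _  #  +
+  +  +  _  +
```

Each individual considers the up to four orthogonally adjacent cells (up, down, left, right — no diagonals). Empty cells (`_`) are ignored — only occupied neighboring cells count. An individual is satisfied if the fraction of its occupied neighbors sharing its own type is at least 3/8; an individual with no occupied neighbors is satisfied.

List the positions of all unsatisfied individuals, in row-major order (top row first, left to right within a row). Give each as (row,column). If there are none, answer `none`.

(0,1)+ 0/1 not
(0,3)+ 0/1 not
(0,4)# 0/2 not
(1,0)+ 0/2 not
(1,1)# 1/4 not
(1,2)# 1/1 satisfied
(1,4)+ 1/2 satisfied
(2,0)# 0/3 not
(2,1)+ 1/3 not
(2,3)# 0/1 not
(2,4)+ 2/3 satisfied
(3,0)+ 1/2 satisfied
(3,1)+ 3/3 satisfied
(3,2)+ 1/1 satisfied
(3,4)+ 1/1 satisfied

(0,1), (0,3), (0,4), (1,0), (1,1), (2,0), (2,1), (2,3)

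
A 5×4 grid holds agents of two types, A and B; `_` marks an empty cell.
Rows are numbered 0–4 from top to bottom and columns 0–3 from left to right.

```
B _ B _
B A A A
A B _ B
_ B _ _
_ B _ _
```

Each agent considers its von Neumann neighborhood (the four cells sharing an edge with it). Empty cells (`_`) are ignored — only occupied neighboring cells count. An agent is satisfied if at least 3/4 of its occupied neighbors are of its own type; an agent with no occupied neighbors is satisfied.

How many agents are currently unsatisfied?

8

(0,0)B 1/1 satisfied
(0,2)B 0/1 not
(1,0)B 1/3 not
(1,1)A 1/3 not
(1,2)A 2/3 not
(1,3)A 1/2 not
(2,0)A 0/2 not
(2,1)B 1/3 not
(2,3)B 0/1 not
(3,1)B 2/2 satisfied
(4,1)B 1/1 satisfied
Unsatisfied: (0,2), (1,0), (1,1), (1,2), (1,3), (2,0), (2,1), (2,3) — 8 in total.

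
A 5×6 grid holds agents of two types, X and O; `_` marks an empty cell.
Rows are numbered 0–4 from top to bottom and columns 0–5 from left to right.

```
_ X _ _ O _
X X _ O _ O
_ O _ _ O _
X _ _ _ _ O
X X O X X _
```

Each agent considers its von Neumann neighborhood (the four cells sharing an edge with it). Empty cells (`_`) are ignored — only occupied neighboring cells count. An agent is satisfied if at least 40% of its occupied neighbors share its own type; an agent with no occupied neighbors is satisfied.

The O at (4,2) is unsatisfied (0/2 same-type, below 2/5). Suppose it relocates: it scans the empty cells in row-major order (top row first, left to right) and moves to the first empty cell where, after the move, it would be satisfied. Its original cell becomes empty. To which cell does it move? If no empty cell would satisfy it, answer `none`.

(0,3)

Vacating (4,2). Empty cells in order:
  (0,0): 0/2 same-type → still unsatisfied.
  (0,2): 0/1 same-type → still unsatisfied.
  (0,3): 2/2 same-type → satisfied — stop here.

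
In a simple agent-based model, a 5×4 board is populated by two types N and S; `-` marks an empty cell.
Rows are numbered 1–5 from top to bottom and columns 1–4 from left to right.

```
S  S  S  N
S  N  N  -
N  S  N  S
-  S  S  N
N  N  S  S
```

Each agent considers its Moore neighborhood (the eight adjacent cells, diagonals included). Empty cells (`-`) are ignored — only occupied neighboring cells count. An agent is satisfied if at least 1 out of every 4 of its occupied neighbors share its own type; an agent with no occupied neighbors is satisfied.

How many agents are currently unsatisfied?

(1,1)S 2/3 ok
(1,2)S 3/5 ok
(1,3)S 1/4 ok
(1,4)N 1/2 ok
(2,1)S 3/5 ok
(2,2)N 3/8 ok
(2,3)N 3/7 ok
(3,1)N 1/4 ok
(3,2)S 3/7 ok
(3,3)N 3/7 ok
(3,4)S 1/4 ok
(4,2)S 3/7 ok
(4,3)S 5/8 ok
(4,4)N 1/5 unhappy
(5,1)N 1/2 ok
(5,2)N 1/4 ok
(5,3)S 3/5 ok
(5,4)S 2/3 ok
Unsatisfied: (4,4) — 1 in total.

1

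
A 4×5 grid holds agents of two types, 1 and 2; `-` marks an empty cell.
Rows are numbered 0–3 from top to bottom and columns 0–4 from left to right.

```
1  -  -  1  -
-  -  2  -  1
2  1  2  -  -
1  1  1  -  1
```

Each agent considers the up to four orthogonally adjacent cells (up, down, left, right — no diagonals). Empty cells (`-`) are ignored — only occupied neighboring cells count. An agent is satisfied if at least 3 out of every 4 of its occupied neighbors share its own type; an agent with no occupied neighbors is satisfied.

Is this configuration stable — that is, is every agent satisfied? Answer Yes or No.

No

Row 0: (0,0)1 0/0 ✓ · (0,3)1 0/0 ✓
Row 1: (1,2)2 1/1 ✓ · (1,4)1 0/0 ✓
Row 2: (2,0)2 0/2 ✗ · (2,1)1 1/3 ✗ · (2,2)2 1/3 ✗
Row 3: (3,0)1 1/2 ✗ · (3,1)1 3/3 ✓ · (3,2)1 1/2 ✗ · (3,4)1 0/0 ✓
For instance (2,0) has only 0/2 same-type neighbors, below 3/4.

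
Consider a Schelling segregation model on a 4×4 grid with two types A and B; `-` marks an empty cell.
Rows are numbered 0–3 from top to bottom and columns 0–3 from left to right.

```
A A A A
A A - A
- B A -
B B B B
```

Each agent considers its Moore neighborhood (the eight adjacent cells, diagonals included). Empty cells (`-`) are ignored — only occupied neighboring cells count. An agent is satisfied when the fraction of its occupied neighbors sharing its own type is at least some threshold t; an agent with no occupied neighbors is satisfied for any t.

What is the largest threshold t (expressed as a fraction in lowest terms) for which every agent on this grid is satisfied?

(0,0)A 3/3
(0,1)A 4/4
(0,2)A 4/4
(0,3)A 2/2
(1,0)A 3/4
(1,1)A 5/6
(1,3)A 3/3
(2,1)B 3/6
(2,2)A 2/6
(3,0)B 2/2
(3,1)B 3/4
(3,2)B 3/4
(3,3)B 1/2
The smallest same-type fraction is 2/6 at (2,2), which reduces to 1/3. Any threshold above that leaves this agent unsatisfied.

1/3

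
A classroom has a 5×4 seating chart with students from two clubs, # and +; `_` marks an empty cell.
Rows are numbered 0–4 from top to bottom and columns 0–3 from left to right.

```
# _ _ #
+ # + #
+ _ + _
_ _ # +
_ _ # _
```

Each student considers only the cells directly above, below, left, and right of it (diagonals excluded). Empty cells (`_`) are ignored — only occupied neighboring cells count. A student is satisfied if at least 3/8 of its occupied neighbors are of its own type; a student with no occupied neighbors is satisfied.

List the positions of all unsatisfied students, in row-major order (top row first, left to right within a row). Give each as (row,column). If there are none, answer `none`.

(0,0)# 0/1 ✗
(0,3)# 1/1 ✓
(1,0)+ 1/3 ✗
(1,1)# 0/2 ✗
(1,2)+ 1/3 ✗
(1,3)# 1/2 ✓
(2,0)+ 1/1 ✓
(2,2)+ 1/2 ✓
(3,2)# 1/3 ✗
(3,3)+ 0/1 ✗
(4,2)# 1/1 ✓

(0,0), (1,0), (1,1), (1,2), (3,2), (3,3)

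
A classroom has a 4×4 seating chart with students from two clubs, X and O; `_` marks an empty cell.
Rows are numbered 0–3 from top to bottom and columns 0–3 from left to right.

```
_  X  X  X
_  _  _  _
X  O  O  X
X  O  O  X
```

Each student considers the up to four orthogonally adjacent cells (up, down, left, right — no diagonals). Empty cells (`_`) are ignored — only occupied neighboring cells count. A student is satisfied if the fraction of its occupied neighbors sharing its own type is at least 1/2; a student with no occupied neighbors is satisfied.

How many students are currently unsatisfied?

(0,1)X 1/1 satisfied
(0,2)X 2/2 satisfied
(0,3)X 1/1 satisfied
(2,0)X 1/2 satisfied
(2,1)O 2/3 satisfied
(2,2)O 2/3 satisfied
(2,3)X 1/2 satisfied
(3,0)X 1/2 satisfied
(3,1)O 2/3 satisfied
(3,2)O 2/3 satisfied
(3,3)X 1/2 satisfied
Every one meets the threshold.

0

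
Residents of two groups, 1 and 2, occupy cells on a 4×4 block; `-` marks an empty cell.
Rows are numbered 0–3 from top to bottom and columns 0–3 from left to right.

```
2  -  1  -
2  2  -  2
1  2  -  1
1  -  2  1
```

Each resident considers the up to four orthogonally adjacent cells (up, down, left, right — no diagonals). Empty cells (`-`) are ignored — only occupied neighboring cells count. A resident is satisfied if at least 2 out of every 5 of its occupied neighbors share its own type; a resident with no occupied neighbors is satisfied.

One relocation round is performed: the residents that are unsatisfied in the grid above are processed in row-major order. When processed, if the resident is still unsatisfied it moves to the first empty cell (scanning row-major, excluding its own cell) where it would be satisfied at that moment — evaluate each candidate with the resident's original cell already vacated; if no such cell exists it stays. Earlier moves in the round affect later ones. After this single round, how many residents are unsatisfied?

1

Initially unsatisfied (in order): (1,3), (2,0), (3,2).
  (1,3) → (0,1).
  (2,0) → (0,3).
  (3,2) → (1,2).
Resulting grid:
2 2 1 1
2 2 2 -
- 2 - 1
1 - - 1
Unsatisfied now: (0,2).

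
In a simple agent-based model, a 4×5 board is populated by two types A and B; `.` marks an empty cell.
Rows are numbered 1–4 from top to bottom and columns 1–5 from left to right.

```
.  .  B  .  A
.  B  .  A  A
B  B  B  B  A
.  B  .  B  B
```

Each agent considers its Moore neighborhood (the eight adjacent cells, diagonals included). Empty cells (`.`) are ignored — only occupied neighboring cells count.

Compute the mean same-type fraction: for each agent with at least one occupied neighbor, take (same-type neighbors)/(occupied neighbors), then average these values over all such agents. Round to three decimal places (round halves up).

Row 1: (1,3)B 1/2 · (1,5)A 2/2
Row 2: (2,2)B 4/4 · (2,4)A 3/6 · (2,5)A 3/4
Row 3: (3,1)B 3/3 · (3,2)B 4/4 · (3,3)B 5/6 · (3,4)B 3/6 · (3,5)A 2/5
Row 4: (4,2)B 3/3 · (4,4)B 3/4 · (4,5)B 2/3
Sum over 13 agents: 1/2 + 2/2 + 4/4 + 3/6 + 3/4 + 3/3 + 4/4 + 5/6 + 3/6 + 2/5 + 3/3 + 3/4 + 2/3 = 99/10; mean = 99/10 ÷ 13 = 99/130 = 0.761538… → 0.762.

0.762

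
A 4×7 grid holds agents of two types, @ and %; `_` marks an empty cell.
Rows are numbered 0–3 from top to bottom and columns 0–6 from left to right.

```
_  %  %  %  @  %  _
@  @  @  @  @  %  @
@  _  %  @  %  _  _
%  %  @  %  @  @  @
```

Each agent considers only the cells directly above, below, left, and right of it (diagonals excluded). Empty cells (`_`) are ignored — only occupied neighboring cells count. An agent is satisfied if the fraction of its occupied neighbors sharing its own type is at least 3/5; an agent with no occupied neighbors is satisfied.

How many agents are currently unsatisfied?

17

Row 0: (0,1)% 1/2 unhappy · (0,2)% 2/3 ok · (0,3)% 1/3 unhappy · (0,4)@ 1/3 unhappy · (0,5)% 1/2 unhappy
Row 1: (1,0)@ 2/2 ok · (1,1)@ 2/3 ok · (1,2)@ 2/4 unhappy · (1,3)@ 3/4 ok · (1,4)@ 2/4 unhappy · (1,5)% 1/3 unhappy · (1,6)@ 0/1 unhappy
Row 2: (2,0)@ 1/2 unhappy · (2,2)% 0/3 unhappy · (2,3)@ 1/4 unhappy · (2,4)% 0/3 unhappy
Row 3: (3,0)% 1/2 unhappy · (3,1)% 1/2 unhappy · (3,2)@ 0/3 unhappy · (3,3)% 0/3 unhappy · (3,4)@ 1/3 unhappy · (3,5)@ 2/2 ok · (3,6)@ 1/1 ok
Unsatisfied: (0,1), (0,3), (0,4), (0,5), (1,2), (1,4), (1,5), (1,6), (2,0), (2,2), (2,3), (2,4), (3,0), (3,1), (3,2), (3,3), (3,4) — 17 in total.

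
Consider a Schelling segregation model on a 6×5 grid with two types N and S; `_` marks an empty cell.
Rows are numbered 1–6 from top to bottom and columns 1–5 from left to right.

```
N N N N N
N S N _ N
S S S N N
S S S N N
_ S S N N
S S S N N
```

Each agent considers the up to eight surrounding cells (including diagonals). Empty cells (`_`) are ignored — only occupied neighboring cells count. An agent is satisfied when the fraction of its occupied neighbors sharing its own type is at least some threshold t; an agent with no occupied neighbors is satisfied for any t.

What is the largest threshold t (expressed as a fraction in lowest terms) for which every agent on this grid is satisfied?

3/8

Row 1: (1,1)N 2/3 · (1,2)N 4/5 · (1,3)N 3/4 · (1,4)N 4/4 · (1,5)N 2/2
Row 2: (2,1)N 2/5 · (2,2)S 3/8 · (2,3)N 4/7 · (2,5)N 4/4
Row 3: (3,1)S 4/5 · (3,2)S 6/8 · (3,3)S 4/7 · (3,4)N 5/7 · (3,5)N 4/4
Row 4: (4,1)S 4/4 · (4,2)S 7/7 · (4,3)S 5/8 · (4,4)N 5/8 · (4,5)N 5/5
Row 5: (5,2)S 7/7 · (5,3)S 5/8 · (5,4)N 5/8 · (5,5)N 5/5
Row 6: (6,1)S 2/2 · (6,2)S 4/4 · (6,3)S 3/5 · (6,4)N 3/5 · (6,5)N 3/3
The smallest same-type fraction is 3/8 at (2,2), which reduces to 3/8. Any threshold above that leaves this agent unsatisfied.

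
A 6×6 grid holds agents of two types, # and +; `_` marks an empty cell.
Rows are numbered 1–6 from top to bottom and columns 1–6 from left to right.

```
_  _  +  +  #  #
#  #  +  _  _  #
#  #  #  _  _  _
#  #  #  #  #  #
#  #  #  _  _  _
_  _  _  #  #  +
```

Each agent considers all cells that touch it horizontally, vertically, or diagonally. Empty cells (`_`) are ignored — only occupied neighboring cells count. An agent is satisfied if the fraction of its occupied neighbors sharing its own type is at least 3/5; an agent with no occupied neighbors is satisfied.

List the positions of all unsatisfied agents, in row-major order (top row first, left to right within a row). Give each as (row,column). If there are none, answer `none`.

(1,3)+ 2/3 ok
(1,4)+ 2/3 ok
(1,5)# 2/3 ok
(1,6)# 2/2 ok
(2,1)# 3/3 ok
(2,2)# 4/6 ok
(2,3)+ 2/5 unhappy
(2,6)# 2/2 ok
(3,1)# 5/5 ok
(3,2)# 7/8 ok
(3,3)# 5/6 ok
(4,1)# 5/5 ok
(4,2)# 8/8 ok
(4,3)# 6/6 ok
(4,4)# 4/4 ok
(4,5)# 2/2 ok
(4,6)# 1/1 ok
(5,1)# 3/3 ok
(5,2)# 5/5 ok
(5,3)# 5/5 ok
(6,4)# 2/2 ok
(6,5)# 1/2 unhappy
(6,6)+ 0/1 unhappy

(2,3), (6,5), (6,6)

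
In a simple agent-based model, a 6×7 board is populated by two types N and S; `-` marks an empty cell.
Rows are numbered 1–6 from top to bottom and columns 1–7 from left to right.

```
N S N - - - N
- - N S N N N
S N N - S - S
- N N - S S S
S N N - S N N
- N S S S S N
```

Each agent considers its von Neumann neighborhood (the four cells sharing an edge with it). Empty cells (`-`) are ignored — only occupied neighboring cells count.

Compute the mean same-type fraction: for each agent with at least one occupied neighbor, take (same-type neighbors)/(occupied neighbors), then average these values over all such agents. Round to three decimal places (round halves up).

0.575

Row 1: (1,1)N 0/1 · (1,2)S 0/2 · (1,3)N 1/2 · (1,7)N 1/1
Row 2: (2,3)N 2/3 · (2,4)S 0/2 · (2,5)N 1/3 · (2,6)N 2/2 · (2,7)N 2/3
Row 3: (3,1)S 0/1 · (3,2)N 2/3 · (3,3)N 3/3 · (3,5)S 1/2 · (3,7)S 1/2
Row 4: (4,2)N 3/3 · (4,3)N 3/3 · (4,5)S 3/3 · (4,6)S 2/3 · (4,7)S 2/3
Row 5: (5,1)S 0/1 · (5,2)N 3/4 · (5,3)N 2/3 · (5,5)S 2/3 · (5,6)N 1/4 · (5,7)N 2/3
Row 6: (6,2)N 1/2 · (6,3)S 1/3 · (6,4)S 2/2 · (6,5)S 3/3 · (6,6)S 1/3 · (6,7)N 1/2
Sum over 31 agents: 0/1 + 0/2 + 1/2 + 1/1 + 2/3 + 0/2 + 1/3 + 2/2 + 2/3 + 0/1 + 2/3 + 3/3 + 1/2 + 1/2 + 3/3 + 3/3 + 3/3 + 2/3 + 2/3 + 0/1 + 3/4 + 2/3 + 2/3 + 1/4 + 2/3 + 1/2 + 1/3 + 2/2 + 3/3 + 1/3 + 1/2 = 107/6; mean = 107/6 ÷ 31 = 107/186 = 0.575268… → 0.575.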